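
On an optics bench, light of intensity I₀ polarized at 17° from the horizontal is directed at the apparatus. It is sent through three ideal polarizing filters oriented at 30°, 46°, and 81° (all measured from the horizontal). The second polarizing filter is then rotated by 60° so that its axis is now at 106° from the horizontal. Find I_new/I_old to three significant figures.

Before rotation:
I₁ = I₀ cos²(30° − 17°) = I₀ cos²(13°) = 0.9494 I₀.
I₂ = I₁ cos²(46° − 30°) = 0.9494 I₀ · cos²(16°) = 0.8773 I₀.
I₃ = I₂ cos²(81° − 46°) = 0.8773 I₀ · cos²(35°) = 0.5887 I₀.
After rotation:
I₁ = I₀ cos²(30° − 17°) = I₀ cos²(13°) = 0.9494 I₀.
I₂ = I₁ cos²(106° − 30°) = 0.9494 I₀ · cos²(76°) = 0.05556 I₀.
I₃ = I₂ cos²(81° − 106°) = 0.05556 I₀ · cos²(25°) = 0.04564 I₀.
Ratio = 0.04564 / 0.5887 = 0.07753.

I_new/I_old ≈ 0.0775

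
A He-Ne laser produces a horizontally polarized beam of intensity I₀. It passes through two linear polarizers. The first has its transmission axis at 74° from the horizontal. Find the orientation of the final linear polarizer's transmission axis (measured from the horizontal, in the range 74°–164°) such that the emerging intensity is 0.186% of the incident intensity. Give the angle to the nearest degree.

By Malus's law, I₁ = I₀ cos²(74° − 0°) = I₀ cos²(74°) = 0.07598 I₀.
Need I₂/I₀ = 0.00186, so cos²(θ − 74°) = 0.00186 / 0.07598 = 0.02448.
θ − 74° = arccos(√0.02448) = 81.0°, giving θ ≈ 74 + 81.0 = 155.0°.

θ ≈ 155°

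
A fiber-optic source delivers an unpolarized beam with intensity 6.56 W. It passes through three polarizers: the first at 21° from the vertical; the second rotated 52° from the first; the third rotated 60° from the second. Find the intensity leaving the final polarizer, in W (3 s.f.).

I ≈ 0.311 W

Unpolarized light through the first polarizer → I₁ = 6.56 W/2 = 3.28 W, polarized at 21°.
I₂ = I₁ · cos²(52°) = 3.28 · 0.379 = 1.243 W.
I₃ = I₂ · cos²(60°) = 1.243 · 0.25 = 0.3108 W.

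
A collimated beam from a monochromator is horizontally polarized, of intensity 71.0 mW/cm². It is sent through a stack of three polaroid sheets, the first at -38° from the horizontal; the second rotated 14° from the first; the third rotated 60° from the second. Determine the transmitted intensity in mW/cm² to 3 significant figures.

I₁ = 71.0 mW/cm² · cos²(38°) = 44.09 mW/cm².
I₂ = I₁ · cos²(14°) = 44.09 · 0.9415 = 41.51 mW/cm².
I₃ = I₂ · cos²(60°) = 41.51 · 0.25 = 10.38 mW/cm².

I ≈ 10.4 mW/cm²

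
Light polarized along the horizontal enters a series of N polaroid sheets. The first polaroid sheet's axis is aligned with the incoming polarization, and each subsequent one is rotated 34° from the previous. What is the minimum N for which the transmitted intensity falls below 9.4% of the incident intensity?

N = 8

First polarizer is aligned with the polarization: full transmission.
Each further stage multiplies by cos²(34°) = 0.6873.
After N polarizers: T = 0.6873^(N−1). Require T < 0.094 ⇒ N−1 > ln(0.094)/ln(0.6873) = 6.31, so N−1 ≥ 7 and N = 8.
Check: N=8 gives T = 0.07245 < 0.094; N=7 gives T = 0.1054.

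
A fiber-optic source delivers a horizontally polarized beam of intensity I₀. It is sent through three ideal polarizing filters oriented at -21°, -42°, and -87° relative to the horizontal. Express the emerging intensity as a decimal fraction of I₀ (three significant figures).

I₁ = I₀ cos²(-21° − 0°) = I₀ cos²(21°) = 0.8716 I₀.
I₂ = I₁ cos²(-42° + 21°) = 0.8716 I₀ · cos²(21°) = 0.7596 I₀.
I₃ = I₂ cos²(-87° + 42°) = 0.7596 I₀ · cos²(45°) = 0.3798 I₀.
Transmitted fraction = 0.3798.

≈ 0.380 I₀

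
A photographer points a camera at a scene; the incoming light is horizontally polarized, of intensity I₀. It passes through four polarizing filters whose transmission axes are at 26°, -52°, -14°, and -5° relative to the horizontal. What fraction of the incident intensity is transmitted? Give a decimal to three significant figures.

≈ 0.0212 I₀

I₁ = I₀ cos²(26° − 0°) = I₀ cos²(26°) = 0.8078 I₀.
I₂ = I₁ cos²(-52° − 26°) = 0.8078 I₀ · cos²(78°) = 0.03492 I₀.
I₃ = I₂ cos²(-14° + 52°) = 0.03492 I₀ · cos²(38°) = 0.02168 I₀.
I₄ = I₃ cos²(-5° + 14°) = 0.02168 I₀ · cos²(9°) = 0.02115 I₀.
Transmitted fraction = 0.02115.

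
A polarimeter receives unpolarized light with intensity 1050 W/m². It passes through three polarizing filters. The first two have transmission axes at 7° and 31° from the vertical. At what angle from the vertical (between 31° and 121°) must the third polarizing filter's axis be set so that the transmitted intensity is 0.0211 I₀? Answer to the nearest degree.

θ ≈ 108°

Unpolarized light through the first polarizer → I₁ = ½ I₀, now polarized at 7°.
I₂ = I₁ cos²(31° − 7°) = 0.5 I₀ · cos²(24°) = 0.4173 I₀.
Need I₃/I₀ = 0.0211, so cos²(θ − 31°) = 0.0211 / 0.4173 = 0.05057.
θ − 31° = arccos(√0.05057) = 77.0°, giving θ ≈ 31 + 77.0 = 108.0°.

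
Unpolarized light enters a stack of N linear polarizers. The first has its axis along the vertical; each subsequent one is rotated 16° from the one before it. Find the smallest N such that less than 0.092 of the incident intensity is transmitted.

First polarizer halves the unpolarized light: factor 1/2.
Each further stage multiplies by cos²(16°) = 0.924.
After N polarizers: T = 0.5·0.924^(N−1). Require T < 0.092 ⇒ N−1 > ln(0.092/0.5)/ln(0.924) = 21.42, so N−1 ≥ 22 and N = 23.
Check: N=23 gives T = 0.0879 < 0.092; N=22 gives T = 0.09513.

N = 23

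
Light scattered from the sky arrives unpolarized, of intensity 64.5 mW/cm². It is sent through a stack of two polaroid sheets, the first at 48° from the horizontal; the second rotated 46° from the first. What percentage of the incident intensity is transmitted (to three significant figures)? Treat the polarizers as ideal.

Unpolarized light through the first polarizer → I₁ = 64.5 mW/cm²/2 = 32.25 mW/cm², polarized at 48°.
I₂ = I₁ · cos²(46°) = 32.25 · 0.4826 = 15.56 mW/cm².
That is 24.13% of the incident intensity.

≈ 24.1%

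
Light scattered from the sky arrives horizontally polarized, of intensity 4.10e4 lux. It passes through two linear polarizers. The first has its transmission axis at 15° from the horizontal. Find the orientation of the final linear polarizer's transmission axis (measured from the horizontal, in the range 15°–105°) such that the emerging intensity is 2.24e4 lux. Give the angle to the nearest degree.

By Malus's law, I₁ = I₀ cos²(15° − 0°) = I₀ cos²(15°) = 0.933 I₀.
Target fraction: 2.24e4 / 4.10e4 lux = 0.5463 of I₀.
Need I₂/I₀ = 0.5463, so cos²(θ − 15°) = 0.5463 / 0.933 = 0.5856.
θ − 15° = arccos(√0.5856) = 40.1°, giving θ ≈ 15 + 40.1 = 55.1°.

θ ≈ 55°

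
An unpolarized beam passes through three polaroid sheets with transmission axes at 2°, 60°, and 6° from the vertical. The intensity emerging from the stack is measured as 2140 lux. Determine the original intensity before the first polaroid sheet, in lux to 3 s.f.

I₀ ≈ 4.41e4 lux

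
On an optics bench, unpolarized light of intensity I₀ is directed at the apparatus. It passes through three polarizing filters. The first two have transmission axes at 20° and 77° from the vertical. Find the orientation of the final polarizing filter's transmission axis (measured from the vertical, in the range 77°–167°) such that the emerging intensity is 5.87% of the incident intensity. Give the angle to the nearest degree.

Unpolarized light through the first polarizer → I₁ = ½ I₀, now polarized at 20°.
I₂ = I₁ cos²(77° − 20°) = 0.5 I₀ · cos²(57°) = 0.1483 I₀.
Need I₃/I₀ = 0.0587, so cos²(θ − 77°) = 0.0587 / 0.1483 = 0.3958.
θ − 77° = arccos(√0.3958) = 51.0°, giving θ ≈ 77 + 51.0 = 128.0°.

θ ≈ 128°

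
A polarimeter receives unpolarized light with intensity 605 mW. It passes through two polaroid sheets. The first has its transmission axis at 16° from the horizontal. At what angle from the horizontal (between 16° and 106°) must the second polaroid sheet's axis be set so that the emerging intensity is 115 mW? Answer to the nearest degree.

θ ≈ 68°

Unpolarized light through the first polarizer → I₁ = ½ I₀, now polarized at 16°.
Target fraction: 115 / 605 mW = 0.1901 of I₀.
Need I₂/I₀ = 0.1901, so cos²(θ − 16°) = 0.1901 / 0.5 = 0.3802.
θ − 16° = arccos(√0.3802) = 51.9°, giving θ ≈ 16 + 51.9 = 67.9°.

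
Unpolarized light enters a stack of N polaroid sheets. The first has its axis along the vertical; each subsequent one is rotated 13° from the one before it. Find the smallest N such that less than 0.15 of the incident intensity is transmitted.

N = 25

First polarizer halves the unpolarized light: factor 1/2.
Each further stage multiplies by cos²(13°) = 0.9494.
After N polarizers: T = 0.5·0.9494^(N−1). Require T < 0.15 ⇒ N−1 > ln(0.15/0.5)/ln(0.9494) = 23.19, so N−1 ≥ 24 and N = 25.
Check: N=25 gives T = 0.1438 < 0.15; N=24 gives T = 0.1515.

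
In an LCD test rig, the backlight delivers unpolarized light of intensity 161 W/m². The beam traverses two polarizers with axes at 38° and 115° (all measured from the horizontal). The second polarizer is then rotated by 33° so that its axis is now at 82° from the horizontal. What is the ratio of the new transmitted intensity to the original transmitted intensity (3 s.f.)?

Before rotation:
Unpolarized light through the first polarizer → I₁ = ½ I₀, now polarized at 38°.
I₂ = I₁ cos²(115° − 38°) = 0.5 I₀ · cos²(77°) = 0.0253 I₀.
After rotation:
Unpolarized light through the first polarizer → I₁ = ½ I₀, now polarized at 38°.
I₂ = I₁ cos²(82° − 38°) = 0.5 I₀ · cos²(44°) = 0.2587 I₀.
Ratio = 0.2587 / 0.0253 = 10.23.

I_new/I_old ≈ 10.2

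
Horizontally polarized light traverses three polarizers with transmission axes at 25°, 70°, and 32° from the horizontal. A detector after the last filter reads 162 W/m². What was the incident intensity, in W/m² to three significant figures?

I₁ = I₀ cos²(25° − 0°) = I₀ cos²(25°) = 0.8214 I₀.
I₂ = I₁ cos²(70° − 25°) = 0.8214 I₀ · cos²(45°) = 0.4107 I₀.
I₃ = I₂ cos²(32° − 70°) = 0.4107 I₀ · cos²(38°) = 0.255 I₀.
So 162 W/m² = 0.255 I₀, giving I₀ = 162/0.255 = 635.2 W/m².

I₀ ≈ 635 W/m²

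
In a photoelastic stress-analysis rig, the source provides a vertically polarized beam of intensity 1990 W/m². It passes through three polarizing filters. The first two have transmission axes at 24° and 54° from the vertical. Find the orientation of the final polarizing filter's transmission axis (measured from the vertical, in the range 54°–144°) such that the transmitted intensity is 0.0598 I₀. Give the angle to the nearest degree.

By Malus's law, I₁ = I₀ cos²(24° − 0°) = I₀ cos²(24°) = 0.8346 I₀.
I₂ = I₁ cos²(54° − 24°) = 0.8346 I₀ · cos²(30°) = 0.6259 I₀.
Need I₃/I₀ = 0.0598, so cos²(θ − 54°) = 0.0598 / 0.6259 = 0.09554.
θ − 54° = arccos(√0.09554) = 72.0°, giving θ ≈ 54 + 72.0 = 126.0°.

θ ≈ 126°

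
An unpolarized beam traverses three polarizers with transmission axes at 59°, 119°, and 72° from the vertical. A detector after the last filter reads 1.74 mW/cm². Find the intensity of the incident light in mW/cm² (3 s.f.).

I₀ ≈ 29.9 mW/cm²

Unpolarized light through the first polarizer → I₁ = ½ I₀, now polarized at 59°.
I₂ = I₁ cos²(119° − 59°) = 0.5 I₀ · cos²(60°) = 0.125 I₀.
I₃ = I₂ cos²(72° − 119°) = 0.125 I₀ · cos²(47°) = 0.05814 I₀.
So 1.74 mW/cm² = 0.05814 I₀, giving I₀ = 1.74/0.05814 = 29.93 mW/cm².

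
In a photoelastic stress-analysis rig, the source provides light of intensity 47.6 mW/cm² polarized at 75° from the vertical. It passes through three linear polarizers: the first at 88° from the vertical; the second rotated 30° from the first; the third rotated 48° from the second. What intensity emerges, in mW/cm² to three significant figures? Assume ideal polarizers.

I₁ = 47.6 mW/cm² · cos²(13°) = 45.19 mW/cm².
I₂ = I₁ · cos²(30°) = 45.19 · 0.75 = 33.89 mW/cm².
I₃ = I₂ · cos²(48°) = 33.89 · 0.4477 = 15.18 mW/cm².

I ≈ 15.2 mW/cm²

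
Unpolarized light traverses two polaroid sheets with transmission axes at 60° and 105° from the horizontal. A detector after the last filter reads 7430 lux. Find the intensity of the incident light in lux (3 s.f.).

Unpolarized light through the first polarizer → I₁ = ½ I₀, now polarized at 60°.
I₂ = I₁ cos²(105° − 60°) = 0.5 I₀ · cos²(45°) = 0.25 I₀.
So 7430 lux = 0.25 I₀, giving I₀ = 7430/0.25 = 2.972e+04 lux.

I₀ ≈ 2.97e4 lux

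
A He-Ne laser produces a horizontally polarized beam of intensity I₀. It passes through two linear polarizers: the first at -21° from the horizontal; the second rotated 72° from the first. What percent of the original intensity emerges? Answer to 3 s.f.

I₁ = I₀ cos²(-21° − 0°) = I₀ cos²(21°) = 0.8716 I₀.
I₂ = I₁ cos²(72°) = 0.8716 · 0.09549 I₀ = 0.08323 I₀.
That is 8.323% of the incident intensity.

≈ 8.32%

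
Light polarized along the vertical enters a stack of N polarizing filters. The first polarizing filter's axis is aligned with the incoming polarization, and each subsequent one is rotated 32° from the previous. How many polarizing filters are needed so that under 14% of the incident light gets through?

First polarizer is aligned with the polarization: full transmission.
Each further stage multiplies by cos²(32°) = 0.7192.
After N polarizers: T = 0.7192^(N−1). Require T < 0.14 ⇒ N−1 > ln(0.14)/ln(0.7192) = 5.96, so N−1 ≥ 6 and N = 7.
Check: N=7 gives T = 0.1384 < 0.14; N=6 gives T = 0.1924.

N = 7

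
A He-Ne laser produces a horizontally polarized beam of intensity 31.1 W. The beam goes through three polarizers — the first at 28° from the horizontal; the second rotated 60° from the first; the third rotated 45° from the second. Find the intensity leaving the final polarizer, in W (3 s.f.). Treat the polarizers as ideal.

I ≈ 3.03 W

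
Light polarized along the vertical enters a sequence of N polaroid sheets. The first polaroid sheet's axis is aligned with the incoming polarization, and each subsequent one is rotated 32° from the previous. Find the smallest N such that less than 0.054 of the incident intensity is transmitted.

N = 10

First polarizer is aligned with the polarization: full transmission.
Each further stage multiplies by cos²(32°) = 0.7192.
After N polarizers: T = 0.7192^(N−1). Require T < 0.054 ⇒ N−1 > ln(0.054)/ln(0.7192) = 8.85, so N−1 ≥ 9 and N = 10.
Check: N=10 gives T = 0.05147 < 0.054; N=9 gives T = 0.07157.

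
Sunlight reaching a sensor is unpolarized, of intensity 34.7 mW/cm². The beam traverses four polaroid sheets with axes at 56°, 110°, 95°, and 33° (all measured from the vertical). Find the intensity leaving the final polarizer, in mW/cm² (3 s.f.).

I ≈ 1.23 mW/cm²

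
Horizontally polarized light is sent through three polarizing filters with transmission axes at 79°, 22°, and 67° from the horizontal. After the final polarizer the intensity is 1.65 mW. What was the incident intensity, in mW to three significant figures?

I₀ ≈ 306 mW

By Malus's law, I₁ = I₀ cos²(79° − 0°) = I₀ cos²(79°) = 0.03641 I₀.
I₂ = I₁ cos²(22° − 79°) = 0.03641 I₀ · cos²(57°) = 0.0108 I₀.
I₃ = I₂ cos²(67° − 22°) = 0.0108 I₀ · cos²(45°) = 0.0054 I₀.
So 1.65 mW = 0.0054 I₀, giving I₀ = 1.65/0.0054 = 305.6 mW.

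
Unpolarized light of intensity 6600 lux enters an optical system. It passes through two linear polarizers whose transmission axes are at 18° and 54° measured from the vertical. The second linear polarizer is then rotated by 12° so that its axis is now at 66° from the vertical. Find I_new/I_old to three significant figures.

I_new/I_old ≈ 0.684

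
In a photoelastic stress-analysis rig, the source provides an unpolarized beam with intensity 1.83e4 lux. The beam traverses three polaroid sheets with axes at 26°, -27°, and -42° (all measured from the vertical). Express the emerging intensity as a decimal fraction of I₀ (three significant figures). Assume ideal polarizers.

I/I₀ ≈ 0.169

Unpolarized light through the first polarizer → I₁ = 1.83e4 lux/2 = 9150 lux, polarized at 26°.
I₂ = I₁ · cos²(53°) = 9150 · 0.3622 = 3314 lux.
I₃ = I₂ · cos²(15°) = 3314 · 0.933 = 3092 lux.
Transmitted fraction = 0.169.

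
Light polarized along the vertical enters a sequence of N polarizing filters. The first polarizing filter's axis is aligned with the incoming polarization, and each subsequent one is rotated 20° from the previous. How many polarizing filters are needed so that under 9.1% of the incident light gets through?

N = 21

First polarizer is aligned with the polarization: full transmission.
Each further stage multiplies by cos²(20°) = 0.883.
After N polarizers: T = 0.883^(N−1). Require T < 0.091 ⇒ N−1 > ln(0.091)/ln(0.883) = 19.27, so N−1 ≥ 20 and N = 21.
Check: N=21 gives T = 0.08307 < 0.091; N=20 gives T = 0.09407.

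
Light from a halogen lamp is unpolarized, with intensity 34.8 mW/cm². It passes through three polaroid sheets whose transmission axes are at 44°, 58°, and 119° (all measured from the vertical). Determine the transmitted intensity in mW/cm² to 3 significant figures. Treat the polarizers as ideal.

I ≈ 3.85 mW/cm²

Unpolarized light through the first polarizer → I₁ = 34.8 mW/cm²/2 = 17.4 mW/cm², polarized at 44°.
I₂ = I₁ · cos²(14°) = 17.4 · 0.9415 = 16.38 mW/cm².
I₃ = I₂ · cos²(61°) = 16.38 · 0.235 = 3.85 mW/cm².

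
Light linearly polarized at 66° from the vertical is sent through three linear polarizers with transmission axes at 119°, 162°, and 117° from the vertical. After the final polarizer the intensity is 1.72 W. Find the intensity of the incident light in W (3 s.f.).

I₀ ≈ 17.8 W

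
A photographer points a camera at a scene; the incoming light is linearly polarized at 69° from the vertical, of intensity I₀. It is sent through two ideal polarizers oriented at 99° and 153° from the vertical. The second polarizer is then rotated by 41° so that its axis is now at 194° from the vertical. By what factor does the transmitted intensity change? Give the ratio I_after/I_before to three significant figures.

Before rotation:
By Malus's law, I₁ = I₀ cos²(99° − 69°) = I₀ cos²(30°) = 0.75 I₀.
I₂ = I₁ cos²(153° − 99°) = 0.75 I₀ · cos²(54°) = 0.2591 I₀.
After rotation:
I₁ = I₀ cos²(99° − 69°) = I₀ cos²(30°) = 0.75 I₀.
Angle between axes 1 and 2: 85°. I₂ = 0.75 I₀ · cos²(85°) = 0.005697 I₀.
Ratio = 0.005697 / 0.2591 = 0.02199.

I_new/I_old ≈ 0.0220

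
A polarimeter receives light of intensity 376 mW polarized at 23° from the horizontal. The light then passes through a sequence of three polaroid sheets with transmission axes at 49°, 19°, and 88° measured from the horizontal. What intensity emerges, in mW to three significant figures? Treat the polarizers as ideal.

I ≈ 29.3 mW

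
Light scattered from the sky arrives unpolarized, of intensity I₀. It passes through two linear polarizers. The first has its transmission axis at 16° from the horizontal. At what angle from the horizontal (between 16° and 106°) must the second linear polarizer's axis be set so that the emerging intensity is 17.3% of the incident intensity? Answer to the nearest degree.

θ ≈ 70°

Unpolarized light through the first polarizer → I₁ = ½ I₀, now polarized at 16°.
Need I₂/I₀ = 0.173, so cos²(θ − 16°) = 0.173 / 0.5 = 0.346.
θ − 16° = arccos(√0.346) = 54.0°, giving θ ≈ 16 + 54.0 = 70.0°.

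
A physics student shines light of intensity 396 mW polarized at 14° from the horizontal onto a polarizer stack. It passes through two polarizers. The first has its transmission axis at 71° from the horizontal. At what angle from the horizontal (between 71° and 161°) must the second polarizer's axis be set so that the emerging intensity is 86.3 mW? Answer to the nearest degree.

I₁ = I₀ cos²(71° − 14°) = I₀ cos²(57°) = 0.2966 I₀.
Target fraction: 86.3 / 396 mW = 0.2179 of I₀.
Need I₂/I₀ = 0.2179, so cos²(θ − 71°) = 0.2179 / 0.2966 = 0.7347.
θ − 71° = arccos(√0.7347) = 31.0°, giving θ ≈ 71 + 31.0 = 102.0°.

θ ≈ 102°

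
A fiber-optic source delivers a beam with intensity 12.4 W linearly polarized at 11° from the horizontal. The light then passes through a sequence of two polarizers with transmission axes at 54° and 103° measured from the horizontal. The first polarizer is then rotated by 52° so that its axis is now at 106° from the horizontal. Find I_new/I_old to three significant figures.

Before rotation:
I₁ = I₀ cos²(54° − 11°) = I₀ cos²(43°) = 0.5349 I₀.
I₂ = I₁ cos²(103° − 54°) = 0.5349 I₀ · cos²(49°) = 0.2302 I₀.
After rotation:
I₁ = I₀ cos²(106° − 11°) = I₀ cos²(85°) = 0.007596 I₀.
I₂ = I₁ cos²(103° − 106°) = 0.007596 I₀ · cos²(3°) = 0.007575 I₀.
Ratio = 0.007575 / 0.2302 = 0.0329.

I_new/I_old ≈ 0.0329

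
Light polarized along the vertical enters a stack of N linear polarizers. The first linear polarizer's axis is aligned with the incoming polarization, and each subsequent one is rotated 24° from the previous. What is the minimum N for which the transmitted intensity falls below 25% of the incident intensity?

N = 9

First polarizer is aligned with the polarization: full transmission.
Each further stage multiplies by cos²(24°) = 0.8346.
After N polarizers: T = 0.8346^(N−1). Require T < 0.25 ⇒ N−1 > ln(0.25)/ln(0.8346) = 7.67, so N−1 ≥ 8 and N = 9.
Check: N=9 gives T = 0.2353 < 0.25; N=8 gives T = 0.282.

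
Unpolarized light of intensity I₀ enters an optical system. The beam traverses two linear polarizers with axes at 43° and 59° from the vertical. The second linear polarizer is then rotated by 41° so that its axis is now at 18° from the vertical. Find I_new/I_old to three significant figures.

I_new/I_old ≈ 0.889

Before rotation:
Unpolarized light through the first polarizer → I₁ = ½ I₀, now polarized at 43°.
I₂ = I₁ cos²(59° − 43°) = 0.5 I₀ · cos²(16°) = 0.462 I₀.
After rotation:
Unpolarized light through the first polarizer → I₁ = ½ I₀, now polarized at 43°.
I₂ = I₁ cos²(18° − 43°) = 0.5 I₀ · cos²(25°) = 0.4107 I₀.
Ratio = 0.4107 / 0.462 = 0.8889.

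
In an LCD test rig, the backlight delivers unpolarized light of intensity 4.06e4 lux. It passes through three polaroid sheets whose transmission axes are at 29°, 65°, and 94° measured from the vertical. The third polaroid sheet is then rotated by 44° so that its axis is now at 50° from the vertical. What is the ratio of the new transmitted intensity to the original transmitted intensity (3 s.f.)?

Before rotation:
Unpolarized light through the first polarizer → I₁ = ½ I₀, now polarized at 29°.
I₂ = I₁ cos²(65° − 29°) = 0.5 I₀ · cos²(36°) = 0.3273 I₀.
I₃ = I₂ cos²(94° − 65°) = 0.3273 I₀ · cos²(29°) = 0.2503 I₀.
After rotation:
Unpolarized light through the first polarizer → I₁ = ½ I₀, now polarized at 29°.
I₂ = I₁ cos²(65° − 29°) = 0.5 I₀ · cos²(36°) = 0.3273 I₀.
I₃ = I₂ cos²(50° − 65°) = 0.3273 I₀ · cos²(15°) = 0.3053 I₀.
Ratio = 0.3053 / 0.2503 = 1.22.

I_new/I_old ≈ 1.22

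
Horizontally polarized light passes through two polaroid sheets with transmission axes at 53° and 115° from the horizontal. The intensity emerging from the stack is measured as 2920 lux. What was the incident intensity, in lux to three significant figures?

I₀ ≈ 3.66e4 lux

I₁ = I₀ cos²(53° − 0°) = I₀ cos²(53°) = 0.3622 I₀.
I₂ = I₁ cos²(115° − 53°) = 0.3622 I₀ · cos²(62°) = 0.07983 I₀.
So 2920 lux = 0.07983 I₀, giving I₀ = 2920/0.07983 = 3.658e+04 lux.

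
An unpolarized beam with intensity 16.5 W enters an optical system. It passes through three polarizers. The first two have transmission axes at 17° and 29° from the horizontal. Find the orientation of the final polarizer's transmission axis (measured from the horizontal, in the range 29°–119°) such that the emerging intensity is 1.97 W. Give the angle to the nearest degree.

θ ≈ 89°

Unpolarized light through the first polarizer → I₁ = ½ I₀, now polarized at 17°.
I₂ = I₁ cos²(29° − 17°) = 0.5 I₀ · cos²(12°) = 0.4784 I₀.
Target fraction: 1.97 / 16.5 W = 0.1194 of I₀.
Need I₃/I₀ = 0.1194, so cos²(θ − 29°) = 0.1194 / 0.4784 = 0.2496.
θ − 29° = arccos(√0.2496) = 60.0°, giving θ ≈ 29 + 60.0 = 89.0°.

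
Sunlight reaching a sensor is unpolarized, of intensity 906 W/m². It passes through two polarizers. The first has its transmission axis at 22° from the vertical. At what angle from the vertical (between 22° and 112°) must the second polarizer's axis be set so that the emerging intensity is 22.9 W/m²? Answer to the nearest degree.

Unpolarized light through the first polarizer → I₁ = ½ I₀, now polarized at 22°.
Target fraction: 22.9 / 906 W/m² = 0.02528 of I₀.
Need I₂/I₀ = 0.02528, so cos²(θ − 22°) = 0.02528 / 0.5 = 0.05055.
θ − 22° = arccos(√0.05055) = 77.0°, giving θ ≈ 22 + 77.0 = 99.0°.

θ ≈ 99°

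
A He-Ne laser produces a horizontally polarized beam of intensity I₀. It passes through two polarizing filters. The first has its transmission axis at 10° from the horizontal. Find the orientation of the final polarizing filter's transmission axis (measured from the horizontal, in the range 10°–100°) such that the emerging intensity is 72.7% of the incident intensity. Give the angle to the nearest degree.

I₁ = I₀ cos²(10° − 0°) = I₀ cos²(10°) = 0.9698 I₀.
Need I₂/I₀ = 0.727, so cos²(θ − 10°) = 0.727 / 0.9698 = 0.7496.
θ − 10° = arccos(√0.7496) = 30.0°, giving θ ≈ 10 + 30.0 = 40.0°.

θ ≈ 40°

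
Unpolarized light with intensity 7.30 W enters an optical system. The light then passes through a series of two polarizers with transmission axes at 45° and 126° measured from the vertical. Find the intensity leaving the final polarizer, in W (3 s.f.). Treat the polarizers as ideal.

I ≈ 0.0893 W

Unpolarized light through the first polarizer → I₁ = 7.30 W/2 = 3.65 W, polarized at 45°.
I₂ = I₁ · cos²(81°) = 3.65 · 0.02447 = 0.08932 W.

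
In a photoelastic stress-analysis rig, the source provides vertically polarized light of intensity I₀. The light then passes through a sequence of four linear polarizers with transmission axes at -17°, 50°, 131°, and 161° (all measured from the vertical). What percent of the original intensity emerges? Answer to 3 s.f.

I₁ = I₀ cos²(-17° − 0°) = I₀ cos²(17°) = 0.9145 I₀.
I₂ = I₁ cos²(50° + 17°) = 0.9145 I₀ · cos²(67°) = 0.1396 I₀.
I₃ = I₂ cos²(131° − 50°) = 0.1396 I₀ · cos²(81°) = 0.003417 I₀.
I₄ = I₃ cos²(161° − 131°) = 0.003417 I₀ · cos²(30°) = 0.002563 I₀.
That is 0.2563% of the incident intensity.

≈ 0.256%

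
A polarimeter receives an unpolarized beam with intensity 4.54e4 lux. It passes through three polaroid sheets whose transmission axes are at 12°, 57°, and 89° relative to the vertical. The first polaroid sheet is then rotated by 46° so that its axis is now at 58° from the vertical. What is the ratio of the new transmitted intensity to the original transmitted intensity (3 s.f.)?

Before rotation:
Unpolarized light through the first polarizer → I₁ = ½ I₀, now polarized at 12°.
I₂ = I₁ cos²(57° − 12°) = 0.5 I₀ · cos²(45°) = 0.25 I₀.
I₃ = I₂ cos²(89° − 57°) = 0.25 I₀ · cos²(32°) = 0.1798 I₀.
After rotation:
Unpolarized light through the first polarizer → I₁ = ½ I₀, now polarized at 58°.
I₂ = I₁ cos²(57° − 58°) = 0.5 I₀ · cos²(1°) = 0.4998 I₀.
I₃ = I₂ cos²(89° − 57°) = 0.4998 I₀ · cos²(32°) = 0.3595 I₀.
Ratio = 0.3595 / 0.1798 = 1.999.

I_new/I_old ≈ 2.00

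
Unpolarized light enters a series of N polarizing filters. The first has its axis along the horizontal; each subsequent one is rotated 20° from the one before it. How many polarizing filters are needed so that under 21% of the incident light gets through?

N = 8

First polarizer halves the unpolarized light: factor 1/2.
Each further stage multiplies by cos²(20°) = 0.883.
After N polarizers: T = 0.5·0.883^(N−1). Require T < 0.21 ⇒ N−1 > ln(0.21/0.5)/ln(0.883) = 6.97, so N−1 ≥ 7 and N = 8.
Check: N=8 gives T = 0.2093 < 0.21; N=7 gives T = 0.237.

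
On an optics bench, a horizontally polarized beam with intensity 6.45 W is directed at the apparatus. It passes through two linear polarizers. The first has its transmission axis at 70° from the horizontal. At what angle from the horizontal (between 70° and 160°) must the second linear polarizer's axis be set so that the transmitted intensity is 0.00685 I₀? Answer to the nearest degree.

θ ≈ 146°

I₁ = I₀ cos²(70° − 0°) = I₀ cos²(70°) = 0.117 I₀.
Need I₂/I₀ = 0.00685, so cos²(θ − 70°) = 0.00685 / 0.117 = 0.05856.
θ − 70° = arccos(√0.05856) = 76.0°, giving θ ≈ 70 + 76.0 = 146.0°.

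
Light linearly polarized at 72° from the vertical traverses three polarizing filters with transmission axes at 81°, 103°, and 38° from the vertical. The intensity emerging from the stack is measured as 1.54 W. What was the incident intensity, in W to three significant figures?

By Malus's law, I₁ = I₀ cos²(81° − 72°) = I₀ cos²(9°) = 0.9755 I₀.
I₂ = I₁ cos²(103° − 81°) = 0.9755 I₀ · cos²(22°) = 0.8386 I₀.
I₃ = I₂ cos²(38° − 103°) = 0.8386 I₀ · cos²(65°) = 0.1498 I₀.
So 1.54 W = 0.1498 I₀, giving I₀ = 1.54/0.1498 = 10.28 W.

I₀ ≈ 10.3 W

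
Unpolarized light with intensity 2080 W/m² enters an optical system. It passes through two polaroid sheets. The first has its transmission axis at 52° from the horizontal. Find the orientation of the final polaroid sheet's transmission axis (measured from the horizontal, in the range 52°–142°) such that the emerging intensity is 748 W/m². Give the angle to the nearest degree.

θ ≈ 84°

Unpolarized light through the first polarizer → I₁ = ½ I₀, now polarized at 52°.
Target fraction: 748 / 2080 W/m² = 0.3596 of I₀.
Need I₂/I₀ = 0.3596, so cos²(θ − 52°) = 0.3596 / 0.5 = 0.7192.
θ − 52° = arccos(√0.7192) = 32.0°, giving θ ≈ 52 + 32.0 = 84.0°.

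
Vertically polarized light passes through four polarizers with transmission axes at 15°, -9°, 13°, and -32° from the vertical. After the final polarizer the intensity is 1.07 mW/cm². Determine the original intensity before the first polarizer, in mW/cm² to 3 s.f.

By Malus's law, I₁ = I₀ cos²(15° − 0°) = I₀ cos²(15°) = 0.933 I₀.
I₂ = I₁ cos²(-9° − 15°) = 0.933 I₀ · cos²(24°) = 0.7787 I₀.
I₃ = I₂ cos²(13° + 9°) = 0.7787 I₀ · cos²(22°) = 0.6694 I₀.
I₄ = I₃ cos²(-32° − 13°) = 0.6694 I₀ · cos²(45°) = 0.3347 I₀.
So 1.07 mW/cm² = 0.3347 I₀, giving I₀ = 1.07/0.3347 = 3.197 mW/cm².

I₀ ≈ 3.20 mW/cm²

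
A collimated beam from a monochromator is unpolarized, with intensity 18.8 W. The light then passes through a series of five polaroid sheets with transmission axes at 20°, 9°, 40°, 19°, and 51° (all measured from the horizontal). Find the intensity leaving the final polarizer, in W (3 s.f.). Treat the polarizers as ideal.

Unpolarized light through the first polarizer → I₁ = 18.8 W/2 = 9.4 W, polarized at 20°.
I₂ = I₁ · cos²(11°) = 9.4 · 0.9636 = 9.058 W.
I₃ = I₂ · cos²(31°) = 9.058 · 0.7347 = 6.655 W.
I₄ = I₃ · cos²(21°) = 6.655 · 0.8716 = 5.8 W.
I₅ = I₄ · cos²(32°) = 5.8 · 0.7192 = 4.172 W.

I ≈ 4.17 W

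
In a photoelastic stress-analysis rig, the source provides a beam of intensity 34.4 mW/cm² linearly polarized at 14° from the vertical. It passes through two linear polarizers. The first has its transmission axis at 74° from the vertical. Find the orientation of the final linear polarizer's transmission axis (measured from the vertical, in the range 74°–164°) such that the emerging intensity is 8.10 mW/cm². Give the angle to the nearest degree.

θ ≈ 88°

By Malus's law, I₁ = I₀ cos²(74° − 14°) = I₀ cos²(60°) = 0.25 I₀.
Target fraction: 8.10 / 34.4 mW/cm² = 0.2355 of I₀.
Need I₂/I₀ = 0.2355, so cos²(θ − 74°) = 0.2355 / 0.25 = 0.9419.
θ − 74° = arccos(√0.9419) = 14.0°, giving θ ≈ 74 + 14.0 = 88.0°.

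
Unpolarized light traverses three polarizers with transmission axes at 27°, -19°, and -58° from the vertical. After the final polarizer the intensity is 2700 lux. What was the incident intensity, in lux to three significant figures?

Unpolarized light through the first polarizer → I₁ = ½ I₀, now polarized at 27°.
I₂ = I₁ cos²(-19° − 27°) = 0.5 I₀ · cos²(46°) = 0.2413 I₀.
I₃ = I₂ cos²(-58° + 19°) = 0.2413 I₀ · cos²(39°) = 0.1457 I₀.
So 2700 lux = 0.1457 I₀, giving I₀ = 2700/0.1457 = 1.853e+04 lux.

I₀ ≈ 1.85e4 lux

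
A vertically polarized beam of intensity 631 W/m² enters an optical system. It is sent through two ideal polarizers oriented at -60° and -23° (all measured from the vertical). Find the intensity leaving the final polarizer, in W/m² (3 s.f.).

I ≈ 101 W/m²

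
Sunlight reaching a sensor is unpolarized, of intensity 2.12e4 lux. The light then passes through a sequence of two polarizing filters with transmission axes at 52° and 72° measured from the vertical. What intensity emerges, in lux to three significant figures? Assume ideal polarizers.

I ≈ 9360 lux

Unpolarized light through the first polarizer → I₁ = 2.12e4 lux/2 = 1.06e+04 lux, polarized at 52°.
I₂ = I₁ · cos²(20°) = 1.06e+04 · 0.883 = 9360 lux.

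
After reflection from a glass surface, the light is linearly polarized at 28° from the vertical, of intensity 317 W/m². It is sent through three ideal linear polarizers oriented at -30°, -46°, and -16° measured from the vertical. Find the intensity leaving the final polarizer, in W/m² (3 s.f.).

I ≈ 61.7 W/m²

By Malus's law, I₁ = 317 W/m² · cos²(58°) = 89.02 W/m².
I₂ = I₁ · cos²(16°) = 89.02 · 0.924 = 82.25 W/m².
I₃ = I₂ · cos²(30°) = 82.25 · 0.75 = 61.69 W/m².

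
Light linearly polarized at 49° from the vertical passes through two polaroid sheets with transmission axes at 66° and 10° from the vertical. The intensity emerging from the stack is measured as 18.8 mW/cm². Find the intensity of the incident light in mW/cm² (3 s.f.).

I₁ = I₀ cos²(66° − 49°) = I₀ cos²(17°) = 0.9145 I₀.
I₂ = I₁ cos²(10° − 66°) = 0.9145 I₀ · cos²(56°) = 0.286 I₀.
So 18.8 mW/cm² = 0.286 I₀, giving I₀ = 18.8/0.286 = 65.74 mW/cm².

I₀ ≈ 65.7 mW/cm²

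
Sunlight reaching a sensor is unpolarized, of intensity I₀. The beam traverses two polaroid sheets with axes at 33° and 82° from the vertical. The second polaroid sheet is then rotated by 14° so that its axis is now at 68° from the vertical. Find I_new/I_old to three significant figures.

Before rotation:
Unpolarized light through the first polarizer → I₁ = ½ I₀, now polarized at 33°.
I₂ = I₁ cos²(82° − 33°) = 0.5 I₀ · cos²(49°) = 0.2152 I₀.
After rotation:
Unpolarized light through the first polarizer → I₁ = ½ I₀, now polarized at 33°.
I₂ = I₁ cos²(68° − 33°) = 0.5 I₀ · cos²(35°) = 0.3355 I₀.
Ratio = 0.3355 / 0.2152 = 1.559.

I_new/I_old ≈ 1.56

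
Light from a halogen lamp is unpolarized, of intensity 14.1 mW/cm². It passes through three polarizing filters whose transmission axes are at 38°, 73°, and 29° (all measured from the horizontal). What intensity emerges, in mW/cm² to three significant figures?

I ≈ 2.45 mW/cm²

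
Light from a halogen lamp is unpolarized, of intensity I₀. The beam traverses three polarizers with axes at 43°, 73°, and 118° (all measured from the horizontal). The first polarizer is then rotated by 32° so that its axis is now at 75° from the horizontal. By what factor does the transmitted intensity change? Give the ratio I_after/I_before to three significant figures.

I_new/I_old ≈ 1.33

Before rotation:
Unpolarized light through the first polarizer → I₁ = ½ I₀, now polarized at 43°.
I₂ = I₁ cos²(73° − 43°) = 0.5 I₀ · cos²(30°) = 0.375 I₀.
I₃ = I₂ cos²(118° − 73°) = 0.375 I₀ · cos²(45°) = 0.1875 I₀.
After rotation:
Unpolarized light through the first polarizer → I₁ = ½ I₀, now polarized at 75°.
I₂ = I₁ cos²(73° − 75°) = 0.5 I₀ · cos²(2°) = 0.4994 I₀.
I₃ = I₂ cos²(118° − 73°) = 0.4994 I₀ · cos²(45°) = 0.2497 I₀.
Ratio = 0.2497 / 0.1875 = 1.332.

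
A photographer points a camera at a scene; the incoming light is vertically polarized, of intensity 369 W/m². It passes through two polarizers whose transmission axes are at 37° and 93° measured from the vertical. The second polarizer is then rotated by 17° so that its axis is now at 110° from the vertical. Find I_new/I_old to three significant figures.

Before rotation:
I₁ = I₀ cos²(37° − 0°) = I₀ cos²(37°) = 0.6378 I₀.
I₂ = I₁ cos²(93° − 37°) = 0.6378 I₀ · cos²(56°) = 0.1994 I₀.
After rotation:
I₁ = I₀ cos²(37° − 0°) = I₀ cos²(37°) = 0.6378 I₀.
I₂ = I₁ cos²(110° − 37°) = 0.6378 I₀ · cos²(73°) = 0.05452 I₀.
Ratio = 0.05452 / 0.1994 = 0.2734.

I_new/I_old ≈ 0.273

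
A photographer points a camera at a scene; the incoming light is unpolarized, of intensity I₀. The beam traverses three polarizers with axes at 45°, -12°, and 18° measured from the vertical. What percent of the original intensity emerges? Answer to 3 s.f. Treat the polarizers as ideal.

≈ 11.1%

Unpolarized light through the first polarizer → I₁ = ½ I₀, now polarized at 45°.
I₂ = I₁ cos²(-12° − 45°) = 0.5 I₀ · cos²(57°) = 0.1483 I₀.
I₃ = I₂ cos²(18° + 12°) = 0.1483 I₀ · cos²(30°) = 0.1112 I₀.
That is 11.12% of the incident intensity.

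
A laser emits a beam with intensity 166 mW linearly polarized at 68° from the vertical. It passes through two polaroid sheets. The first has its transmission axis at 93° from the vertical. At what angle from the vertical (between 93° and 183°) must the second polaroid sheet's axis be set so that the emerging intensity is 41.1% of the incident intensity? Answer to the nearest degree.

θ ≈ 138°

By Malus's law, I₁ = I₀ cos²(93° − 68°) = I₀ cos²(25°) = 0.8214 I₀.
Need I₂/I₀ = 0.411, so cos²(θ − 93°) = 0.411 / 0.8214 = 0.5004.
θ − 93° = arccos(√0.5004) = 45.0°, giving θ ≈ 93 + 45.0 = 138.0°.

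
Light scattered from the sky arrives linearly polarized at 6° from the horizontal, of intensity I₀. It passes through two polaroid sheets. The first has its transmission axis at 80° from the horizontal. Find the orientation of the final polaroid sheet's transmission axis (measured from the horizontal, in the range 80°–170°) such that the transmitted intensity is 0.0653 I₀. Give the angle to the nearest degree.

I₁ = I₀ cos²(80° − 6°) = I₀ cos²(74°) = 0.07598 I₀.
Need I₂/I₀ = 0.0653, so cos²(θ − 80°) = 0.0653 / 0.07598 = 0.8595.
θ − 80° = arccos(√0.8595) = 22.0°, giving θ ≈ 80 + 22.0 = 102.0°.

θ ≈ 102°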